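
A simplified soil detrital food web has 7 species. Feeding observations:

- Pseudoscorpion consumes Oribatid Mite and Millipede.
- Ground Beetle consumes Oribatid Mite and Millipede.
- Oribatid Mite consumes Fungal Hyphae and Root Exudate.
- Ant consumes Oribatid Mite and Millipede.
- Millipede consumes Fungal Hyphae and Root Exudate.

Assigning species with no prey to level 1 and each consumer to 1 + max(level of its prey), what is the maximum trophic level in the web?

Basal resources (level 1): Fungal Hyphae, Root Exudate.
Fungal Hyphae → Oribatid Mite → Pseudoscorpion gives Pseudoscorpion level 3.
No species has a prey at level 3, so no species reaches level 4.

3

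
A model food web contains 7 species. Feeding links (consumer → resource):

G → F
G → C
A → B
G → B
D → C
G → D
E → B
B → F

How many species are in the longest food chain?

3 species

One longest chain: F → B → G.
It has 3 species and 2 links.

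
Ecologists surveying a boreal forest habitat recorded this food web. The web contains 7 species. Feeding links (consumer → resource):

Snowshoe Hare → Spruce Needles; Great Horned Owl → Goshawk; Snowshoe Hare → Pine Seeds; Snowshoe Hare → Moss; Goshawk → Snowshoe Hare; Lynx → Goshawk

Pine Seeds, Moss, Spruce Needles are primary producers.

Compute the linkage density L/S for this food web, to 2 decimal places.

There are L = 6 links among S = 7 species.
L/S = 6/7 = 0.8571 ≈ 0.86.

L/S = 0.86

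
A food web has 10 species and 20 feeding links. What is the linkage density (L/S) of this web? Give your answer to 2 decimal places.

L/S = 2.00

There are L = 20 links among S = 10 species.
L/S = 20/10 = 2.0000 ≈ 2.00.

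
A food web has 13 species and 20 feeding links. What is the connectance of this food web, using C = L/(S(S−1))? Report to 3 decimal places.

The web has S = 13 species and L = 20 feeding links.
C = L / (S(S−1)) = 20 / 156 = 0.1282 ≈ 0.128.

C = 0.128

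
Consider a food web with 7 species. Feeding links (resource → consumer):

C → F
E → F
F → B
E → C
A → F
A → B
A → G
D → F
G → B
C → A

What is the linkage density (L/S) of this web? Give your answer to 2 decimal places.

L/S = 1.43

There are L = 10 links among S = 7 species.
L/S = 10/7 = 1.4286 ≈ 1.43.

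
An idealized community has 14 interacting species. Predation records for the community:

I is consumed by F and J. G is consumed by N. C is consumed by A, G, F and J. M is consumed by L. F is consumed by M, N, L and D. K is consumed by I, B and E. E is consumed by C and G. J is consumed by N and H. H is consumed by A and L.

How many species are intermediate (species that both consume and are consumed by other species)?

Intermediate species (has both prey and predators): E, I, C, G, J, F, M, H.
Count: 8.

8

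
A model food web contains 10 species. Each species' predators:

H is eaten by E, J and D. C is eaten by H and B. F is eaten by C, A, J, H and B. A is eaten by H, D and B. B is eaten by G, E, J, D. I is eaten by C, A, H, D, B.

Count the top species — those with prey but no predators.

4

Top species (has prey, but nothing eats it): E, G, J, D.
Count: 4.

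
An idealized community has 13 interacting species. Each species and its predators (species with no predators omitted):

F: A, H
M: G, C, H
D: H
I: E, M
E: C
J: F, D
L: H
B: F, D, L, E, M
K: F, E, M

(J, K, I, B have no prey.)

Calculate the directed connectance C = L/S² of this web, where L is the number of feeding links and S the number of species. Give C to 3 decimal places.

C = 0.118

The web has S = 13 species and L = 20 feeding links.
C = L / S² = 20 / 169 = 0.1183 ≈ 0.118.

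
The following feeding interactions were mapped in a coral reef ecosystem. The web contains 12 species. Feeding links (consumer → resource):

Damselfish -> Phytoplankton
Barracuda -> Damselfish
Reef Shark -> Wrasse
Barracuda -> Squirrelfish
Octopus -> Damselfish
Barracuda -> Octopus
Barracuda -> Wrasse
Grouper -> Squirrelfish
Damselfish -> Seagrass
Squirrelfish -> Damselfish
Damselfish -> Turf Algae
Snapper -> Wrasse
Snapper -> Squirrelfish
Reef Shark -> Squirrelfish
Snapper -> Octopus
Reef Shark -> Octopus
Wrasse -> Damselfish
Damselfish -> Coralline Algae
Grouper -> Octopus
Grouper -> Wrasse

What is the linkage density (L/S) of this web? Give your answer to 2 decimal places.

L/S = 1.67

There are L = 20 links among S = 12 species.
L/S = 20/12 = 1.6667 ≈ 1.67.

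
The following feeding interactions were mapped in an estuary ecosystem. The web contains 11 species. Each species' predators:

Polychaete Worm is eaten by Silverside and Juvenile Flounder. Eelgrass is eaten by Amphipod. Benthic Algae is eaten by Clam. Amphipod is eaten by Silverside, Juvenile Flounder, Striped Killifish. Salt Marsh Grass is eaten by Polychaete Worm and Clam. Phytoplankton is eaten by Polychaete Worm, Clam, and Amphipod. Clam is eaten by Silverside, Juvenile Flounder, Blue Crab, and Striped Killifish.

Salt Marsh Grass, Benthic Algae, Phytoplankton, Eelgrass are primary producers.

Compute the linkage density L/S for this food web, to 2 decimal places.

There are L = 16 links among S = 11 species.
L/S = 16/11 = 1.4545 ≈ 1.45.

L/S = 1.45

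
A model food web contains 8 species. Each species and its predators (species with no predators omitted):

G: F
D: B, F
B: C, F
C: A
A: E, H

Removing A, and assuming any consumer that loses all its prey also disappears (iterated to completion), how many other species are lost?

2

Remove A.
Round 1: E (all prey gone), H (all prey gone) → extinct.
No further losses. Total secondary extinctions: 2.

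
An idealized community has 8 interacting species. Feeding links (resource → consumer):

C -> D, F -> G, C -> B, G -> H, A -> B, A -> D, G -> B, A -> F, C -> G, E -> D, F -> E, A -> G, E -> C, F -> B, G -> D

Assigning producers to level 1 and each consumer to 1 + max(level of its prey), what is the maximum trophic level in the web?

Producers (level 1): A.
A → F → E → C → G → B gives B level 6.
No species has a prey at level 6, so no species reaches level 7.

6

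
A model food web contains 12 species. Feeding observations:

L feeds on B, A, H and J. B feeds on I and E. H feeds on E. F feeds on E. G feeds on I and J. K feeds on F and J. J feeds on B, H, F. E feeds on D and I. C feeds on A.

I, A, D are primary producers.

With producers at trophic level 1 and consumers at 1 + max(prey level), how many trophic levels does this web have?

5

Producers (level 1): I, A, D.
I → E → H → J → L gives L level 5.
No species has a prey at level 5, so no species reaches level 6.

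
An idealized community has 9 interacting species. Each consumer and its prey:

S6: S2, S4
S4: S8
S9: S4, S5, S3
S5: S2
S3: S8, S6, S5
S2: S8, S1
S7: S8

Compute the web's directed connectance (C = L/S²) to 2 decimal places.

C = 0.16

The web has S = 9 species and L = 13 feeding links.
C = L / S² = 13 / 81 = 0.1605 ≈ 0.16.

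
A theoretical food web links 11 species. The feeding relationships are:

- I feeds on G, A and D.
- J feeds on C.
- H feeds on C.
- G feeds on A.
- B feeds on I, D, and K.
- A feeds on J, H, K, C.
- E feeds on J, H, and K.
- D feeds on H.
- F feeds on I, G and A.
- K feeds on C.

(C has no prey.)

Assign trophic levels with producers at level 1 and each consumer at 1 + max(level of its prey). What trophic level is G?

C is a producer → level 1.
K eats C → level 2.
A eats K (level 2); other prey at levels: C 1, H 2, J 2 → level 3.
G eats A → level 4.

Trophic level 4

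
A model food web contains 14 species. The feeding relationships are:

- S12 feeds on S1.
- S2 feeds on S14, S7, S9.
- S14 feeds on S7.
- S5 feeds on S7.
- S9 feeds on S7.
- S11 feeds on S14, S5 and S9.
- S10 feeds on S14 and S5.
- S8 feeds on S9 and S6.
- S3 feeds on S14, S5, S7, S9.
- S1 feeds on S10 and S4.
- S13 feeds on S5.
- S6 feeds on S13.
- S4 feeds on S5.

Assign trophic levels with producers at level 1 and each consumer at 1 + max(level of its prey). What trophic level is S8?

Trophic level 5

S7 is a producer → level 1.
S5 eats S7 → level 2.
S13 eats S5 → level 3.
S6 eats S13 → level 4.
S8 eats S6 (level 4); other prey at levels: S9 2 → level 5.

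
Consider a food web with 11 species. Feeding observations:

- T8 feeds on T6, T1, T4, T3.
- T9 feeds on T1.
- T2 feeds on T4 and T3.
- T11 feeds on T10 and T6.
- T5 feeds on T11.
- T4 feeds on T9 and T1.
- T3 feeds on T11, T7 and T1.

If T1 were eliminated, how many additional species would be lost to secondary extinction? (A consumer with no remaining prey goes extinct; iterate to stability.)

Remove T1.
Round 1: T9 (all prey gone) → extinct.
Round 2: T4 (all prey gone) → extinct.
No further losses. Total secondary extinctions: 2.

2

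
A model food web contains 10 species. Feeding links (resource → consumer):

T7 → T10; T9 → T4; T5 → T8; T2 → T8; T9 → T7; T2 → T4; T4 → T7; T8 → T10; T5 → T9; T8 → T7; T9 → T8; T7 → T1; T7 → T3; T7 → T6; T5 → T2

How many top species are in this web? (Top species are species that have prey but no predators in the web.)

Top species (has prey, but nothing eats it): T1, T10, T6, T3.
Count: 4.

4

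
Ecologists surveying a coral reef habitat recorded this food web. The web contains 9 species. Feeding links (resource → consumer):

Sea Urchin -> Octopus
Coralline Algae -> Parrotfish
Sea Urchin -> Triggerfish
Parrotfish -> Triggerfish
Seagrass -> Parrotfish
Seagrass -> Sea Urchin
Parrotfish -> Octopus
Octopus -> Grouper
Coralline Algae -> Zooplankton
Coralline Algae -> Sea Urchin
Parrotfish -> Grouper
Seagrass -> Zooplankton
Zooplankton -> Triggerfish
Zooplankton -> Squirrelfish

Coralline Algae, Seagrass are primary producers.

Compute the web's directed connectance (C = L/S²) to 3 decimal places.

C = 0.173

The web has S = 9 species and L = 14 feeding links.
C = L / S² = 14 / 81 = 0.1728 ≈ 0.173.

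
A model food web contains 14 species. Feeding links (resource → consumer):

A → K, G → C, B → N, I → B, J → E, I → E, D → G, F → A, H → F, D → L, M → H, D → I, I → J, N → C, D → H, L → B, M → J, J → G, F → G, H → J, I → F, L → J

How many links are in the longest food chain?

One longest chain: D → I → B → N → C.
It has 5 species and 4 links.

4 links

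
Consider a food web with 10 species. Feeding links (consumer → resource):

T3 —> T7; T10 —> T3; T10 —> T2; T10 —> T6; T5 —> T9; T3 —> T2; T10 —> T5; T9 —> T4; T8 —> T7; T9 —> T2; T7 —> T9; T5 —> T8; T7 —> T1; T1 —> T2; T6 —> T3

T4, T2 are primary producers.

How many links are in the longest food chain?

5 links

One longest chain: T4 → T9 → T7 → T8 → T5 → T10.
It has 6 species and 5 links.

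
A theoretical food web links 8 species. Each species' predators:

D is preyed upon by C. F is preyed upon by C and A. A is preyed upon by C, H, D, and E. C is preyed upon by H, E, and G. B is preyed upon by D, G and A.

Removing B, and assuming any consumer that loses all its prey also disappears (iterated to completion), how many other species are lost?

0

Remove B.
Every predator of it retains at least one other prey: A still has F; D still has A; G still has C.
No consumer loses all prey, so no secondary extinctions occur.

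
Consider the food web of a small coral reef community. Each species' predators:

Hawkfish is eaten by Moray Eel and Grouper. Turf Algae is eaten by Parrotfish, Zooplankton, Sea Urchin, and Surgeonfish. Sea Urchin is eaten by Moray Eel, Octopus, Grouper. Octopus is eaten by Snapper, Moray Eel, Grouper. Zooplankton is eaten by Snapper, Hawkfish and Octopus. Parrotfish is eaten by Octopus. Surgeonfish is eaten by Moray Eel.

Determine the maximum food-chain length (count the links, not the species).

3 links

One longest chain: Turf Algae → Parrotfish → Octopus → Snapper.
It has 4 species and 3 links.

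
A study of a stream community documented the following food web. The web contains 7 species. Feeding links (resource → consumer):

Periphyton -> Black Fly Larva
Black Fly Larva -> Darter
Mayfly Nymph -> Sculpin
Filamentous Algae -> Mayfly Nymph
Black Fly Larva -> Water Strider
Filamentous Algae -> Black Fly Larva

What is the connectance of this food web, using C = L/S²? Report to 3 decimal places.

C = 0.122

The web has S = 7 species and L = 6 feeding links.
C = L / S² = 6 / 49 = 0.1224 ≈ 0.122.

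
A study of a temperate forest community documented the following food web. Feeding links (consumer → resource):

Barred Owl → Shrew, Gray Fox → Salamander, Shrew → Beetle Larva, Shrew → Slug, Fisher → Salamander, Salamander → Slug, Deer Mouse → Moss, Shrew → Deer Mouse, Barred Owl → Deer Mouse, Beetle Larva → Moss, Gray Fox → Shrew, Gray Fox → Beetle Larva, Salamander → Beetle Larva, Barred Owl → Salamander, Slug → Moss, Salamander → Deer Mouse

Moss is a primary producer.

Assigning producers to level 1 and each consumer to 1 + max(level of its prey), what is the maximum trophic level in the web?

4

Producers (level 1): Moss.
Moss → Deer Mouse → Salamander → Fisher gives Fisher level 4.
No species has a prey at level 4, so no species reaches level 5.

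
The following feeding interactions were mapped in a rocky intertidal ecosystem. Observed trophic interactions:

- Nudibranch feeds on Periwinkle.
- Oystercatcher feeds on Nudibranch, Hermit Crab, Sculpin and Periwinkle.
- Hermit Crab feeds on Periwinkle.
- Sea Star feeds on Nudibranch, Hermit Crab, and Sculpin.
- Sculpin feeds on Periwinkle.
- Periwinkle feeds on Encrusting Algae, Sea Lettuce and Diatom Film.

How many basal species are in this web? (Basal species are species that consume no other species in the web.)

Basal species (no prey listed): Sea Lettuce, Encrusting Algae, Diatom Film.
Count: 3.

3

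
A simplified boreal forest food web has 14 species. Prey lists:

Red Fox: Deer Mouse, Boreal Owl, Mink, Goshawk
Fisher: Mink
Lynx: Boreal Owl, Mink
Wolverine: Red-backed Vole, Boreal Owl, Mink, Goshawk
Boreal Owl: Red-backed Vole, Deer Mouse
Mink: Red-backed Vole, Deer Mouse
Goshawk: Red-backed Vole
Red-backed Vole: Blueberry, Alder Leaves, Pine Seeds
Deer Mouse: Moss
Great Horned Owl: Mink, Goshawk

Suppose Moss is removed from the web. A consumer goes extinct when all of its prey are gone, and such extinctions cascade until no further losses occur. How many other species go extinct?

Remove Moss.
Round 1: Deer Mouse (all prey gone) → extinct.
No further losses. Total secondary extinctions: 1.

1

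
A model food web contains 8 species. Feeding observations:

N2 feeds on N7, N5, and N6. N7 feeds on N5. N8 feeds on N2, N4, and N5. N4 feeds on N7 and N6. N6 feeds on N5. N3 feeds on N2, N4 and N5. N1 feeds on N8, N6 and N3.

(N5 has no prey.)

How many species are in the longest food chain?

One longest chain: N5 → N7 → N4 → N8 → N1.
It has 5 species and 4 links.

5 species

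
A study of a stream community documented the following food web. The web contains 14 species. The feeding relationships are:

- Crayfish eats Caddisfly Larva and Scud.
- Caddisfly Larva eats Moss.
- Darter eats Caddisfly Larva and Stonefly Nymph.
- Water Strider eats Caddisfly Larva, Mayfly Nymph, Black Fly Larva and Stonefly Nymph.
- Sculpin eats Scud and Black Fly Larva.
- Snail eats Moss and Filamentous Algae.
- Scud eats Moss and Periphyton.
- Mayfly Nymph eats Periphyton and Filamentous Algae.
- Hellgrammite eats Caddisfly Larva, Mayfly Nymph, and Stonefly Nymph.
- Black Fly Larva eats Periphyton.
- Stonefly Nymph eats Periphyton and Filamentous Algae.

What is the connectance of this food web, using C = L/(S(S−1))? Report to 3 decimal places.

C = 0.126

The web has S = 14 species and L = 23 feeding links.
C = L / (S(S−1)) = 23 / 182 = 0.1264 ≈ 0.126.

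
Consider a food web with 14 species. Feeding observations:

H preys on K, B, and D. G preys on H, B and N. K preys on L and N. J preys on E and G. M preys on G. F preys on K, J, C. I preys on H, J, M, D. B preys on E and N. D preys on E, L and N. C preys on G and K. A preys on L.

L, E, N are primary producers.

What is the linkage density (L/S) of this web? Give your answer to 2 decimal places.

L/S = 1.86

There are L = 26 links among S = 14 species.
L/S = 26/14 = 1.8571 ≈ 1.86.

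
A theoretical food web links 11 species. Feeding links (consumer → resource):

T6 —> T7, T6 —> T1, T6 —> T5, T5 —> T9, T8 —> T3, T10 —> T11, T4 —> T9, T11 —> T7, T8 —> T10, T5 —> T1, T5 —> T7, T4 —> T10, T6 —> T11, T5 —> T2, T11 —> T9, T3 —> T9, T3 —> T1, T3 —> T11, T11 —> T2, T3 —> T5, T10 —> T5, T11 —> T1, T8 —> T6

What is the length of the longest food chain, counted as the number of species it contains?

4 species

One longest chain: T1 → T5 → T10 → T8.
It has 4 species and 3 links.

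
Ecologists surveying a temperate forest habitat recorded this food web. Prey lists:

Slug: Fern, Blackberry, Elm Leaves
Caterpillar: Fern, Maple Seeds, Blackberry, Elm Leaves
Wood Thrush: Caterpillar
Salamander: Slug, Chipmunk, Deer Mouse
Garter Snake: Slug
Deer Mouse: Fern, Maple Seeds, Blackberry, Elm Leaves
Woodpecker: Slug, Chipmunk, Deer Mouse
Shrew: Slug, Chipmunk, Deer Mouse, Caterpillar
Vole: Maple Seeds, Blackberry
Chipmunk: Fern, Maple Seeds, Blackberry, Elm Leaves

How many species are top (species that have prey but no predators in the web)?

Top species (has prey, but nothing eats it): Vole, Salamander, Garter Snake, Wood Thrush, Shrew, Woodpecker.
Count: 6.

6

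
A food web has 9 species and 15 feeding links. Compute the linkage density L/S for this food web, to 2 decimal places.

There are L = 15 links among S = 9 species.
L/S = 15/9 = 1.6667 ≈ 1.67.

L/S = 1.67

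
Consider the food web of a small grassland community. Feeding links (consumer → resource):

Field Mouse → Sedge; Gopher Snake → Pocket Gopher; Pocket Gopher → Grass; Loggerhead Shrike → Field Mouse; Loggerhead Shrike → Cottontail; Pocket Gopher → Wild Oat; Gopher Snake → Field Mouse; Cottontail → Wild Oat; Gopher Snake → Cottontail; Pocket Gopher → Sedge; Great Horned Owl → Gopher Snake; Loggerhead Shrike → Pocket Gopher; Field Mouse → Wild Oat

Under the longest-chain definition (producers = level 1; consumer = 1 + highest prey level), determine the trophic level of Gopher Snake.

Trophic level 3

Sedge is a producer → level 1.
Field Mouse eats Sedge (level 1); other prey at levels: Wild Oat 1 → level 2.
Gopher Snake eats Field Mouse (level 2); other prey at levels: Cottontail 2, Pocket Gopher 2 → level 3.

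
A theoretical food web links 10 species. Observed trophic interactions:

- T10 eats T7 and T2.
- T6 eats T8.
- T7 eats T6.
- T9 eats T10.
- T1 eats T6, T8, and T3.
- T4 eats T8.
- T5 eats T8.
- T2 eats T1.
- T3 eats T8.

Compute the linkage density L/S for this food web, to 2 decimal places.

L/S = 1.20

There are L = 12 links among S = 10 species.
L/S = 12/10 = 1.2000 ≈ 1.20.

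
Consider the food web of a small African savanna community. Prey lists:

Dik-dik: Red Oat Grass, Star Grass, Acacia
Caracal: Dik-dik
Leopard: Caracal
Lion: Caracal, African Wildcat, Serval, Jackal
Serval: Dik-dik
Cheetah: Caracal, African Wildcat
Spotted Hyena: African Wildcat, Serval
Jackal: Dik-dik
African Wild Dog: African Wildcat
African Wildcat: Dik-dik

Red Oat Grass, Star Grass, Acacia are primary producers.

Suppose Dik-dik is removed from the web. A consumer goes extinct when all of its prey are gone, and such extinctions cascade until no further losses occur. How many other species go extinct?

9

Remove Dik-dik.
Round 1: Caracal (all prey gone), African Wildcat (all prey gone), Serval (all prey gone), Jackal (all prey gone) → extinct.
Round 2: Lion (all prey gone), Leopard (all prey gone), Cheetah (all prey gone), Spotted Hyena (all prey gone), African Wild Dog (all prey gone) → extinct.
No further losses. Total secondary extinctions: 9.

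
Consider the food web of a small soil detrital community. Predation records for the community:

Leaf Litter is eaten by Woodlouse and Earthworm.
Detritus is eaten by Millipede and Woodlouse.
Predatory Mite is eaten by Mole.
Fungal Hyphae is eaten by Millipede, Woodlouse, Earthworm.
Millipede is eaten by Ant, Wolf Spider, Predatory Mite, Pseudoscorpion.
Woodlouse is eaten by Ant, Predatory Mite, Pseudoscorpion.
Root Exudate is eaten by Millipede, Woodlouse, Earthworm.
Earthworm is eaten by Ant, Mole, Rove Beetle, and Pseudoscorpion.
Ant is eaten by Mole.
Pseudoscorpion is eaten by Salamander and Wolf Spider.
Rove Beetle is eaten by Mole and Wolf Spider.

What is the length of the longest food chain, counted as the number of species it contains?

One longest chain: Fungal Hyphae → Earthworm → Ant → Mole.
It has 4 species and 3 links.

4 species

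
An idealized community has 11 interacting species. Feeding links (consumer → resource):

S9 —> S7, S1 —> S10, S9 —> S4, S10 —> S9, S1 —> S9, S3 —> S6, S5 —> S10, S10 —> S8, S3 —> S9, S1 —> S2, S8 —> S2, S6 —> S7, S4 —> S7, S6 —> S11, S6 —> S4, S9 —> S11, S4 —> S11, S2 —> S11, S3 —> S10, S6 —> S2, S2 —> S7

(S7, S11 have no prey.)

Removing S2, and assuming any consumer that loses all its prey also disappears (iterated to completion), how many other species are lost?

1

Remove S2.
Round 1: S8 (all prey gone) → extinct.
No further losses. Total secondary extinctions: 1.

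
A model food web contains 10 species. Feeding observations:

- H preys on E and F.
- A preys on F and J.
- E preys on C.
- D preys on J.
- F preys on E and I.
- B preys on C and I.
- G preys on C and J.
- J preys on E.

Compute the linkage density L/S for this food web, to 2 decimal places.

There are L = 13 links among S = 10 species.
L/S = 13/10 = 1.3000 ≈ 1.30.

L/S = 1.30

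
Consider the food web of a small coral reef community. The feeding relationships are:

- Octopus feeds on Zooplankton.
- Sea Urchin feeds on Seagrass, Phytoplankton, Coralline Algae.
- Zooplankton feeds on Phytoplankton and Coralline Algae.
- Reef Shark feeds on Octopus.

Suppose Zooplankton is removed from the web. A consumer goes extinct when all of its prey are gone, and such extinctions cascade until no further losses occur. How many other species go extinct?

Remove Zooplankton.
Round 1: Octopus (all prey gone) → extinct.
Round 2: Reef Shark (all prey gone) → extinct.
No further losses. Total secondary extinctions: 2.

2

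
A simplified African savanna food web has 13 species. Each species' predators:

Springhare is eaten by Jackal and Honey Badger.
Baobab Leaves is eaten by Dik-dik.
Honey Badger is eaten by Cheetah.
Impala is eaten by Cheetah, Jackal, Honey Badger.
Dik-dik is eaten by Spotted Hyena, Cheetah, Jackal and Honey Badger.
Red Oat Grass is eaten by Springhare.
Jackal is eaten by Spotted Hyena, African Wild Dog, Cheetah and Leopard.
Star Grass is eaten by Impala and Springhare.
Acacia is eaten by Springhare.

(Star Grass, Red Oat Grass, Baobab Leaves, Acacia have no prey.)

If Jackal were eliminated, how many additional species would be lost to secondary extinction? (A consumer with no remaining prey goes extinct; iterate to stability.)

2

Remove Jackal.
Round 1: Leopard (all prey gone), African Wild Dog (all prey gone) → extinct.
No further losses. Total secondary extinctions: 2.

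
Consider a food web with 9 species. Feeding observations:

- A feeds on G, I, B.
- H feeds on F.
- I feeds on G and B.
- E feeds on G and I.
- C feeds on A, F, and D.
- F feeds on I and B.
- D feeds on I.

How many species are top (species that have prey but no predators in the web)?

Top species (has prey, but nothing eats it): E, H, C.
Count: 3.

3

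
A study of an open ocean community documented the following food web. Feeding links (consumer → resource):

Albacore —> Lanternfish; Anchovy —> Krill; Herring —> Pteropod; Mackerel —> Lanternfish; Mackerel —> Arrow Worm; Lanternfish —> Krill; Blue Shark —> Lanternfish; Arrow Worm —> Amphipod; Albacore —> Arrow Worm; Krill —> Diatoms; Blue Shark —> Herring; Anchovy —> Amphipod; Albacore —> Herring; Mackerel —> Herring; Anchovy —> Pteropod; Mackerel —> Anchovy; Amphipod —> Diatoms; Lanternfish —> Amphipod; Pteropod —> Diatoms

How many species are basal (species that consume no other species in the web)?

Basal species (no prey listed): Diatoms.
Count: 1.

1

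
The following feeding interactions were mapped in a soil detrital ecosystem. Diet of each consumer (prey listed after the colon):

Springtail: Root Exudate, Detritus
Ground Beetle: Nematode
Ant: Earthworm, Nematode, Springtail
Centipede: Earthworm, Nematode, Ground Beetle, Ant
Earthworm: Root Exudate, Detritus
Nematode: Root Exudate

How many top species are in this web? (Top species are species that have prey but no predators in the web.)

Top species (has prey, but nothing eats it): Centipede.
Count: 1.

1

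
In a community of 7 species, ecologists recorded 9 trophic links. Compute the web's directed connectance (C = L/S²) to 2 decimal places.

The web has S = 7 species and L = 9 feeding links.
C = L / S² = 9 / 49 = 0.1837 ≈ 0.18.

C = 0.18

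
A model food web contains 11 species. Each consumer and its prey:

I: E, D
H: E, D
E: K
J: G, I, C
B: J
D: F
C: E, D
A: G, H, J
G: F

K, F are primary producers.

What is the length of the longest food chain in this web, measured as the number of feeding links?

4 links

One longest chain: K → E → I → J → B.
It has 5 species and 4 links.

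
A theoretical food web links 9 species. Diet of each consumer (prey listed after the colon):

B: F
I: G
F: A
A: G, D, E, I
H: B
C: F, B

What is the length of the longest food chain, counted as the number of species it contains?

One longest chain: G → I → A → F → B → H.
It has 6 species and 5 links.

6 species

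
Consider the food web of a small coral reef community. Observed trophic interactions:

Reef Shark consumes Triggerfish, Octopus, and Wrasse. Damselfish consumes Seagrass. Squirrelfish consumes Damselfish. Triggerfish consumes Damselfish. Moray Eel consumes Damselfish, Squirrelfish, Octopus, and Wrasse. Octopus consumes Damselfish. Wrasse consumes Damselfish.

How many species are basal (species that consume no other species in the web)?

Basal species (no prey listed): Seagrass.
Count: 1.

1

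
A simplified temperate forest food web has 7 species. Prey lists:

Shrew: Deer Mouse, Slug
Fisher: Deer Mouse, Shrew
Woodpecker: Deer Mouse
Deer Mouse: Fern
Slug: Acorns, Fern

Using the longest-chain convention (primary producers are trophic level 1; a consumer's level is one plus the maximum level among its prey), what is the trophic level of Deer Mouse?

Fern is a producer → level 1.
Deer Mouse eats Fern → level 2.

Trophic level 2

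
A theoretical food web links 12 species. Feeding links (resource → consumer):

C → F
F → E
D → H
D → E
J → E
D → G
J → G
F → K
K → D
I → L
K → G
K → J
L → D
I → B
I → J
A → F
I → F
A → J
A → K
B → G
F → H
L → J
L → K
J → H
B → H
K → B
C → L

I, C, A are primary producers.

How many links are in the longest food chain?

4 links

One longest chain: I → F → K → D → E.
It has 5 species and 4 links.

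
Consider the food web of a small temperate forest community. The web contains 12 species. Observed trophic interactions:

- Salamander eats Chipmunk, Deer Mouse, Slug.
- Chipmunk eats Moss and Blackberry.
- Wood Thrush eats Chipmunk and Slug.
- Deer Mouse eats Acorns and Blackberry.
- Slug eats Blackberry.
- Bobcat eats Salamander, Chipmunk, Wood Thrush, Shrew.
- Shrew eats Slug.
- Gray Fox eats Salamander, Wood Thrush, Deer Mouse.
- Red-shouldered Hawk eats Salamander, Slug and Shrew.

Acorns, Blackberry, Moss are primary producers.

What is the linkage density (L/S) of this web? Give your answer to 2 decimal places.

There are L = 21 links among S = 12 species.
L/S = 21/12 = 1.7500 ≈ 1.75.

L/S = 1.75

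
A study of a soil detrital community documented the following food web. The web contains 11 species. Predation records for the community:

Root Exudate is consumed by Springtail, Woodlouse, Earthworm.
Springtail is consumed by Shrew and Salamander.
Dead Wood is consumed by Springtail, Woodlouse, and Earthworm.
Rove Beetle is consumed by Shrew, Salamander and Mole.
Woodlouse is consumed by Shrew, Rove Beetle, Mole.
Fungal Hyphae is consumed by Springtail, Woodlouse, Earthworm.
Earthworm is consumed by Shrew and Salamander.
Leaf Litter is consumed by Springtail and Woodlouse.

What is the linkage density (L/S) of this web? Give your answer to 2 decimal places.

There are L = 21 links among S = 11 species.
L/S = 21/11 = 1.9091 ≈ 1.91.

L/S = 1.91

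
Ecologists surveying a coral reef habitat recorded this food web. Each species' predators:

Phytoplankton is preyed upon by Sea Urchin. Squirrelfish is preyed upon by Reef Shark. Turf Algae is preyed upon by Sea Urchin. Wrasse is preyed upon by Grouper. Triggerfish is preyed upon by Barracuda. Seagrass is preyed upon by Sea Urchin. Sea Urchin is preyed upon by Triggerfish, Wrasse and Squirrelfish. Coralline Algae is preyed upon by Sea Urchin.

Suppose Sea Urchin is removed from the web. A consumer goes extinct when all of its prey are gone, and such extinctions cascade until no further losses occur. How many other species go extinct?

6

Remove Sea Urchin.
Round 1: Squirrelfish (all prey gone), Triggerfish (all prey gone), Wrasse (all prey gone) → extinct.
Round 2: Grouper (all prey gone), Barracuda (all prey gone), Reef Shark (all prey gone) → extinct.
No further losses. Total secondary extinctions: 6.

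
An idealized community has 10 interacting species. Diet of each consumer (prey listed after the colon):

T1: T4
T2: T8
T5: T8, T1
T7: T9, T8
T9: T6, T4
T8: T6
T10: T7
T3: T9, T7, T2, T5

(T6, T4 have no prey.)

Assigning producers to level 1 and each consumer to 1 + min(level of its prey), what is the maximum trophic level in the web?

Producers (level 1): T6, T4.
Following each consumer down to its lowest-level prey: T6 → T9 → T7 → T10 (levels 1 through 4).
All prey of T10 (T7 3) are at level 3 or above, so T10 is at level 1 + 3 = 4.
Every consumer has at least one prey at level 3 or below, so none exceeds level 4.

4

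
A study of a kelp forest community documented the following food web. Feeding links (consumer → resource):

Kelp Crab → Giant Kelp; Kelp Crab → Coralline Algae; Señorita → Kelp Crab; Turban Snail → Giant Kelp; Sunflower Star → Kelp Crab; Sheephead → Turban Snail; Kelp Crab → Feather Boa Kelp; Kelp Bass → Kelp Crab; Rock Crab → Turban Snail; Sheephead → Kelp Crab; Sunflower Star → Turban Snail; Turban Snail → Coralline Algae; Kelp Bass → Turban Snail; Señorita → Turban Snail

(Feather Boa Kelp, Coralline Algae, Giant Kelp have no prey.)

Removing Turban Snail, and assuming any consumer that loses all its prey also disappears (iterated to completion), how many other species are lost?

1

Remove Turban Snail.
Round 1: Rock Crab (all prey gone) → extinct.
No further losses. Total secondary extinctions: 1.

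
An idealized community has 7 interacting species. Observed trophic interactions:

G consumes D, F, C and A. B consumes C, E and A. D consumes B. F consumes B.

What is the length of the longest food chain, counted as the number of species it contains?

One longest chain: C → B → F → G.
It has 4 species and 3 links.

4 species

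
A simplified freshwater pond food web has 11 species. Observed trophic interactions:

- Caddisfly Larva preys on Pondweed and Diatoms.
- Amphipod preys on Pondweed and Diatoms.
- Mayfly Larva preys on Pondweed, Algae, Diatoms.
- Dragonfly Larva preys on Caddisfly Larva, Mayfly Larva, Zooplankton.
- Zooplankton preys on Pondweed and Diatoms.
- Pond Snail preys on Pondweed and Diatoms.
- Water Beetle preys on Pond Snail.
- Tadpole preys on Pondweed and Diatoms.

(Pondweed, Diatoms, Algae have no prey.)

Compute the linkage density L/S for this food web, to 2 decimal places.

L/S = 1.55

There are L = 17 links among S = 11 species.
L/S = 17/11 = 1.5455 ≈ 1.55.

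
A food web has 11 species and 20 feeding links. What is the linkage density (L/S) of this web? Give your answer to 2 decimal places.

There are L = 20 links among S = 11 species.
L/S = 20/11 = 1.8182 ≈ 1.82.

L/S = 1.82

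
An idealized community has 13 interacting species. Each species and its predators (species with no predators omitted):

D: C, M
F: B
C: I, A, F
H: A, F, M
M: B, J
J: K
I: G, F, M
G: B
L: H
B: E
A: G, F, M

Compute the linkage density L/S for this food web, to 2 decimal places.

L/S = 1.62

There are L = 21 links among S = 13 species.
L/S = 21/13 = 1.6154 ≈ 1.62.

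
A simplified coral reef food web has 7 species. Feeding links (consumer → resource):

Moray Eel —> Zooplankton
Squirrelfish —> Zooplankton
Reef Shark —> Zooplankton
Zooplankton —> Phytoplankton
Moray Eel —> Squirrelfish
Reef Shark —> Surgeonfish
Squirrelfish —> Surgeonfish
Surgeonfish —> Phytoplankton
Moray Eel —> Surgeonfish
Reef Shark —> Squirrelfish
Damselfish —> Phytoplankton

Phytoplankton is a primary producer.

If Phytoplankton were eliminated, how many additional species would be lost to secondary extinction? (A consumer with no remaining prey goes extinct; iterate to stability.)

6

Remove Phytoplankton.
Round 1: Zooplankton (all prey gone), Surgeonfish (all prey gone), Damselfish (all prey gone) → extinct.
Round 2: Squirrelfish (all prey gone) → extinct.
Round 3: Moray Eel (all prey gone), Reef Shark (all prey gone) → extinct.
No further losses. Total secondary extinctions: 6.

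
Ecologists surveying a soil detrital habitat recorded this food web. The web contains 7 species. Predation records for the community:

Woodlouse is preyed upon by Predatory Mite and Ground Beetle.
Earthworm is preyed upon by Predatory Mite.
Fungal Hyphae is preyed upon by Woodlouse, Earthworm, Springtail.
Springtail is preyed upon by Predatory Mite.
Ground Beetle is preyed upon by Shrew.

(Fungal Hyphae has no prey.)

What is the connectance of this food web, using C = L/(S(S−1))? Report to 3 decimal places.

C = 0.190

The web has S = 7 species and L = 8 feeding links.
C = L / (S(S−1)) = 8 / 42 = 0.1905 ≈ 0.190.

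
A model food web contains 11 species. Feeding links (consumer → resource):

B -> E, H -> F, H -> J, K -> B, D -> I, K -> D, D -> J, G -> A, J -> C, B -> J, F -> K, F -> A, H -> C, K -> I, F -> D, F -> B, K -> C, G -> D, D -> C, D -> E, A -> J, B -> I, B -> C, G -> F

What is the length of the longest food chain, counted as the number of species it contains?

One longest chain: C → J → D → K → F → H.
It has 6 species and 5 links.

6 species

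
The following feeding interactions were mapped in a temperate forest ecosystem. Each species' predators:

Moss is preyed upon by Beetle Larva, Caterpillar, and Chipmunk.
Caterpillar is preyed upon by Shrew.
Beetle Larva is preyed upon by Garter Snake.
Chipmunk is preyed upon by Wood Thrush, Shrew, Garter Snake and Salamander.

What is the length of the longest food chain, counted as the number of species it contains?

3 species

One longest chain: Moss → Chipmunk → Wood Thrush.
It has 3 species and 2 links.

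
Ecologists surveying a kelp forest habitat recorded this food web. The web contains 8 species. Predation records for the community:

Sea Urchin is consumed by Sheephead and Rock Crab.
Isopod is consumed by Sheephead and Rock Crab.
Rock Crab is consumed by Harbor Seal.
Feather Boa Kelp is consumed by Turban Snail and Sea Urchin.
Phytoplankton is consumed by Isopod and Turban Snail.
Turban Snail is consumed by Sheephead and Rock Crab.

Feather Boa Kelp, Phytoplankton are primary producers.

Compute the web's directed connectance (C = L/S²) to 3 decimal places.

C = 0.172

The web has S = 8 species and L = 11 feeding links.
C = L / S² = 11 / 64 = 0.1719 ≈ 0.172.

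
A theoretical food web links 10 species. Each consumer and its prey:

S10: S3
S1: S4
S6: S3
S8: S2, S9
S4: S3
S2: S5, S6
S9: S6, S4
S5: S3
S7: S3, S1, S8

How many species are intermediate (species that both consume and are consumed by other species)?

Intermediate species (has both prey and predators): S5, S6, S4, S2, S9, S1, S8.
Count: 7.

7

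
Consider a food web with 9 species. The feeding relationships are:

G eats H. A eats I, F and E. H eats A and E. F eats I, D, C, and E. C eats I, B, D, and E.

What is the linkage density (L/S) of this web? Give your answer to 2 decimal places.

L/S = 1.56

There are L = 14 links among S = 9 species.
L/S = 14/9 = 1.5556 ≈ 1.56.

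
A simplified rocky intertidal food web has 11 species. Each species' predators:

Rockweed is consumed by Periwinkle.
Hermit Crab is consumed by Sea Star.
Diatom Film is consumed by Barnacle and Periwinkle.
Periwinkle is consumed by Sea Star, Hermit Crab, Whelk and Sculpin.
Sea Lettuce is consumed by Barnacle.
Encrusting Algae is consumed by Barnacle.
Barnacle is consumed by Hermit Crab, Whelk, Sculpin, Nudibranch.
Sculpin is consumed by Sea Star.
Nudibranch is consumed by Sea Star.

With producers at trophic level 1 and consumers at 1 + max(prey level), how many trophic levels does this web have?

Producers (level 1): Sea Lettuce, Rockweed, Diatom Film, Encrusting Algae.
Sea Lettuce → Barnacle → Hermit Crab → Sea Star gives Sea Star level 4.
No species has a prey at level 4, so no species reaches level 5.

4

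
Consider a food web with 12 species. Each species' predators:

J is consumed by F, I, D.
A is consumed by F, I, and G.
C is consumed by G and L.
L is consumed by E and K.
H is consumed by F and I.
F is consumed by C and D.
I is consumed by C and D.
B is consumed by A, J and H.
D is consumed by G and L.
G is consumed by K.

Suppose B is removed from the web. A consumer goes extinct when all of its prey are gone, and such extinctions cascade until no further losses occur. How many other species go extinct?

Remove B.
Round 1: A (all prey gone), J (all prey gone), H (all prey gone) → extinct.
Round 2: I (all prey gone), F (all prey gone) → extinct.
Round 3: C (all prey gone), D (all prey gone) → extinct.
Round 4: L (all prey gone), G (all prey gone) → extinct.
Round 5: E (all prey gone), K (all prey gone) → extinct.
No further losses. Total secondary extinctions: 11.

11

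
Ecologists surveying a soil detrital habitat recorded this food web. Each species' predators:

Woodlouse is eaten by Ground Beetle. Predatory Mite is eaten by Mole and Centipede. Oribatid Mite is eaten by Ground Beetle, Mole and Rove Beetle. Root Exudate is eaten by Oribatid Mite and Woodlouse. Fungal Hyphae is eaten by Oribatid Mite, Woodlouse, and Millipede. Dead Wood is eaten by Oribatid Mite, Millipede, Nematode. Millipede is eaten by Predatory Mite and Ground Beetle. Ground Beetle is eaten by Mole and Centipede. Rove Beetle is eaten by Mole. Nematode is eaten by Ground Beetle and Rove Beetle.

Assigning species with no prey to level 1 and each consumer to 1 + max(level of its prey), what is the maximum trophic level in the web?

4

Basal resources (level 1): Fungal Hyphae, Dead Wood, Root Exudate.
Fungal Hyphae → Millipede → Predatory Mite → Mole gives Mole level 4.
No species has a prey at level 4, so no species reaches level 5.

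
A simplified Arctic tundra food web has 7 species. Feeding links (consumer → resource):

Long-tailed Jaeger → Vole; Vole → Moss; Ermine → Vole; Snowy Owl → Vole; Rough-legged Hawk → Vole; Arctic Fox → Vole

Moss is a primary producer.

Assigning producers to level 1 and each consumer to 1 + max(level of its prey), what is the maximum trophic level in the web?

3

Producers (level 1): Moss.
Moss → Vole → Arctic Fox gives Arctic Fox level 3.
No species has a prey at level 3, so no species reaches level 4.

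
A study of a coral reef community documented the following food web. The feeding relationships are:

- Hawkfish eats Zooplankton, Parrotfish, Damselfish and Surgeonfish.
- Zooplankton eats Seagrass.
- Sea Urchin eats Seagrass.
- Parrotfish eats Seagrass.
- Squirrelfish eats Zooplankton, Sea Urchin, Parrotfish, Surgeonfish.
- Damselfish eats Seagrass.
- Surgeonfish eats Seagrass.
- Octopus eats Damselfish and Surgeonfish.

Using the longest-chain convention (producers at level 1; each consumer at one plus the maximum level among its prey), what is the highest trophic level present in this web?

Producers (level 1): Seagrass.
Seagrass → Surgeonfish → Squirrelfish gives Squirrelfish level 3.
No species has a prey at level 3, so no species reaches level 4.

3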